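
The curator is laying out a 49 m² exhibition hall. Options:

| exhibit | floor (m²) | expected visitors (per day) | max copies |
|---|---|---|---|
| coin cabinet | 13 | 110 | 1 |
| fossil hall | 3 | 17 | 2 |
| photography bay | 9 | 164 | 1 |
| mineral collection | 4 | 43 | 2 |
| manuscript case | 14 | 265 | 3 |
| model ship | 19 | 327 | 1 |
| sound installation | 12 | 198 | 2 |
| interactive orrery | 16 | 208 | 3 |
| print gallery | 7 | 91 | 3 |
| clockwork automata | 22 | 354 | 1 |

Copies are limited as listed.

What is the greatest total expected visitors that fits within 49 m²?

892

Taking the top-ratio exhibits first gives 3×manuscript case + print gallery for 886 (49 m²).
Dropping manuscript case and print gallery frees 21 m²; slotting in photography bay + sound installation (21 m²) lifts the total to 892 at 49 m².
Every other selection either busts 49 m² or exceeds an availability limit or fails to beat 892.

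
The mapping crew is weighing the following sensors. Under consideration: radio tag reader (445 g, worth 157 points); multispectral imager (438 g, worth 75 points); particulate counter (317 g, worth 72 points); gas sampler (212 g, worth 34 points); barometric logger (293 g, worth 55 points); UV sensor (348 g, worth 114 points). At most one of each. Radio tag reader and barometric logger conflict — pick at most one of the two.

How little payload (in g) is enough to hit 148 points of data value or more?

445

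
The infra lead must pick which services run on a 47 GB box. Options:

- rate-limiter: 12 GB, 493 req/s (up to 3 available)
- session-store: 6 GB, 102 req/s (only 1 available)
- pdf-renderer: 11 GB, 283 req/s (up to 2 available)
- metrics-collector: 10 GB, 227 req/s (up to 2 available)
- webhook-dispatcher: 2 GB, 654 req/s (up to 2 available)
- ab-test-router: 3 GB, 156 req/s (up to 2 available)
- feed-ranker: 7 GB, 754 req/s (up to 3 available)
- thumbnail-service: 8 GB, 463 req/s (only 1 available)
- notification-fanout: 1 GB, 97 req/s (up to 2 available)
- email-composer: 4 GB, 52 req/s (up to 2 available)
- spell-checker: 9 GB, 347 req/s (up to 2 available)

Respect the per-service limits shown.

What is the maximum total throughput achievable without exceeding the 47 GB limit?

4730

Density check — webhook-dispatcher 327.00, feed-ranker 107.71, notification-fanout 97.00 are the best per GB.
Greedy by ratio would take session-store + 2×webhook-dispatcher + 2×ab-test-router + 3×feed-ranker + thumbnail-service + 2×notification-fanout: 47 GB used, total 4641.
Replace session-store and ab-test-router with spell-checker: the trade gains 89 net, giving 4730 at 47 GB.
That's the maximum — no swap from here does better than 4730.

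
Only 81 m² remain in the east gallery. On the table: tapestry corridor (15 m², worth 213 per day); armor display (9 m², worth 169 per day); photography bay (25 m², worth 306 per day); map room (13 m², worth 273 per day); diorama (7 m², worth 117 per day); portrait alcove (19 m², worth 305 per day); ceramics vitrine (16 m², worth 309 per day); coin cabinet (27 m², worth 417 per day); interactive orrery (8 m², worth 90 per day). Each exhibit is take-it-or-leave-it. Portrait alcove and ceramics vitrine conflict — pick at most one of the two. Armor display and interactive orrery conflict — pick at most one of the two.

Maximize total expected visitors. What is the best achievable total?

Best packing: tapestry corridor + armor display + map room + ceramics vitrine + coin cabinet — 80 m², 1381 total.

1381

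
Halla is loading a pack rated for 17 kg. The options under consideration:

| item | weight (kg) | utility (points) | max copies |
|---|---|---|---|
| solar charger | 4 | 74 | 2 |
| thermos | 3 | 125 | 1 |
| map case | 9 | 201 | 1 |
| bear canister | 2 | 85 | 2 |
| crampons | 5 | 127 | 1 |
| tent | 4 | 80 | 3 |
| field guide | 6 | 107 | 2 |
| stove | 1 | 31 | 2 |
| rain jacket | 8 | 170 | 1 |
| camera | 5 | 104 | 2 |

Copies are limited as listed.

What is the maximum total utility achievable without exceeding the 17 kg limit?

Ranking by ratio (utility/kg): bear canister 42.50, thermos 41.67, stove 31.00.
A density-first pass picks thermos + 2×bear canister + crampons + 2×stove — 484 at 14 kg.
Replace stove with tent: the trade gains 49 net, giving 533 at 17 kg.

533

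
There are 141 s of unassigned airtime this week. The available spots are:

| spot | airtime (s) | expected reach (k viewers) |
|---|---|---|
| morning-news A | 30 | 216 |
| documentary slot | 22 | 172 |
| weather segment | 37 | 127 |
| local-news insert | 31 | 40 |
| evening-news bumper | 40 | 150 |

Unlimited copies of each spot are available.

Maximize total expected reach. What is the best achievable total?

1076

Ranking by ratio (expected reach/s): documentary slot 7.82, morning-news A 7.20, evening-news bumper 3.75, weather segment 3.43.
Filling by ratio: 6×documentary slot for 1032, with 9 s left unused.
Dropping documentary slot frees 22 s; slotting in morning-news A (30 s) lifts the total to 1076 at 140 s.
That's the maximum — no swap from here does better than 1076.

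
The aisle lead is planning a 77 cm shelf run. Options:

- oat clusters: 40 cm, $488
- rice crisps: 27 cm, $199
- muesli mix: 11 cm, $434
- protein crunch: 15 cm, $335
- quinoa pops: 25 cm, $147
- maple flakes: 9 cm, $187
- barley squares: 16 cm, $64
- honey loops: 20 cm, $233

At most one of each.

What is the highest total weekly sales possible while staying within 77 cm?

1444

The ratio ordering already packs tightly: oat clusters + muesli mix + protein crunch + maple flakes, 75 cm, 1444.
Runner-up oat clusters + muesli mix + protein crunch tops out at 1257.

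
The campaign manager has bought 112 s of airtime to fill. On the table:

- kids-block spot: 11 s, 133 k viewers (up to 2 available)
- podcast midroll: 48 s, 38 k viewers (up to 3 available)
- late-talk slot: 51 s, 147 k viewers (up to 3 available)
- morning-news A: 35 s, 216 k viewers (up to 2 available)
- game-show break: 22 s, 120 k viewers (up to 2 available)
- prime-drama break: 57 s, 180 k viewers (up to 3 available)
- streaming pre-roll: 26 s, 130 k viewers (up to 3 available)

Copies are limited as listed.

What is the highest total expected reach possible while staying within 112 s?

742

Filling by ratio: 2×kids-block spot + 2×morning-news A for 698, with 20 s left unused.
Replace morning-news A with 2×streaming pre-roll: the trade gains 44 net, giving 742 at 109 s.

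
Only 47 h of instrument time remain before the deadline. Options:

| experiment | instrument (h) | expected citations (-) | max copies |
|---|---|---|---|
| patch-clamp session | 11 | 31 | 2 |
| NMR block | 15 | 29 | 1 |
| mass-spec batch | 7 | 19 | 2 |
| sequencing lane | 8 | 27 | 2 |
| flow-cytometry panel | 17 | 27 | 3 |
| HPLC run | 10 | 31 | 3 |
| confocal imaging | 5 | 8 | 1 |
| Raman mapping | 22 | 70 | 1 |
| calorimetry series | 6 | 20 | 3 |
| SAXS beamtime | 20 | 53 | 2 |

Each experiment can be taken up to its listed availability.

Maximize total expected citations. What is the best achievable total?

Taking the top-ratio experiments first gives 2×sequencing lane + HPLC run + 3×calorimetry series for 145 (44 h).
Dropping 2×sequencing lane and HPLC run frees 26 h; slotting in mass-spec batch + Raman mapping (29 h) lifts the total to 149 at 47 h.
That's the maximum — no swap from here does better than 149.

149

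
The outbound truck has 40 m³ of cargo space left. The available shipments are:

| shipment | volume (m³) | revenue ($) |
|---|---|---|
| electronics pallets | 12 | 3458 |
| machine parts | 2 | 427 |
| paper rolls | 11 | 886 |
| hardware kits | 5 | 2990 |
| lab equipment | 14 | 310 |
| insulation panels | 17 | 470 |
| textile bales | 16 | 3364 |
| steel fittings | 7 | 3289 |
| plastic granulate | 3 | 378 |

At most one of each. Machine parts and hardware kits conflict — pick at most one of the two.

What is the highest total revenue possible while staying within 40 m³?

13101

Ranking by ratio (revenue/m³): hardware kits 598.00, steel fittings 469.86, electronics pallets 288.17.
Electronics pallets + hardware kits + textile bales + steel fittings uses 40 of the 40 m³ and totals 13101.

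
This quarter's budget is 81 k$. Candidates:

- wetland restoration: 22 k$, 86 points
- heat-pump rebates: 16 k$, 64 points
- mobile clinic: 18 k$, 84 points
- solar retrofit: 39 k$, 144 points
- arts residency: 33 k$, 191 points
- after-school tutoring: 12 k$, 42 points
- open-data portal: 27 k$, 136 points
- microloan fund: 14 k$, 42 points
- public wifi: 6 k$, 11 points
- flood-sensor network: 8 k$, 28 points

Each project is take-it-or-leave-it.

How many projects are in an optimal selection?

3

Optimal total is 411.
For example mobile clinic + arts residency + open-data portal achieves it, using 78 k$.
All optima have 3 projects.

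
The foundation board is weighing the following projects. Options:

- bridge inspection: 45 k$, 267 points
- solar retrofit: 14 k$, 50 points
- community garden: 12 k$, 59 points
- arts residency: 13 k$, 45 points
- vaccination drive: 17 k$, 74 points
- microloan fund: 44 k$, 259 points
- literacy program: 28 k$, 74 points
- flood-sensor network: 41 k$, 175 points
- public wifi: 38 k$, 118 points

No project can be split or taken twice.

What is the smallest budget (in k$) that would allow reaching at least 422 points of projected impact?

85

Minimise k$ subject to total projected impact ≥ 422.
Taking microloan fund + flood-sensor network gives 434 (≥ 422) for 85 k$.
Below 85 k$ the best achievable stays under 422.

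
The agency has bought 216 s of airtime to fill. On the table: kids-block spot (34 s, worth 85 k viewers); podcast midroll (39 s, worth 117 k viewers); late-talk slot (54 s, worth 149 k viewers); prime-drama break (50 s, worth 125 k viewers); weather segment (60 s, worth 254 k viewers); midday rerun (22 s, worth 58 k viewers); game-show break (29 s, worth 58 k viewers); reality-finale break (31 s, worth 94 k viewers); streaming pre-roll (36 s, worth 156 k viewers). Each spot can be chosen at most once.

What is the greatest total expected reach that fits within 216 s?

746

Density check — streaming pre-roll 4.33, weather segment 4.23, reality-finale break 3.03, podcast midroll 3.00 are the best per s.
Filling by ratio: podcast midroll + weather segment + midday rerun + reality-finale break + streaming pre-roll for 679, with 28 s left unused.
Replace midday rerun with prime-drama break: the trade gains 67 net, giving 746 at 216 s.
An exhaustive check of the 512 subsets confirms 746.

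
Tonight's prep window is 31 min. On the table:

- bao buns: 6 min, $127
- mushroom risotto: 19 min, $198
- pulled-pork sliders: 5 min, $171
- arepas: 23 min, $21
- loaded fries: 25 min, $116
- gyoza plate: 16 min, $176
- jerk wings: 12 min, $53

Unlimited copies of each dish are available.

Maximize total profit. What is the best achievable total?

1026

Ranking by ratio (profit/min): pulled-pork sliders 34.20, bao buns 21.17, gyoza plate 11.00, mushroom risotto 10.42.
The ratio ordering already packs tightly: 6×pulled-pork sliders, 30 min, 1026.
Nothing else within 31 min beats 1026.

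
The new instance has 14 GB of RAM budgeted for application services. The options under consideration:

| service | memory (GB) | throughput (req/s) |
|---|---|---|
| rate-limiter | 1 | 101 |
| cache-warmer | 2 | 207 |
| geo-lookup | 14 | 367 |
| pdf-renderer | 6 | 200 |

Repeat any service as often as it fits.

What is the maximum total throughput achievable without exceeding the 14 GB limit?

Density check — cache-warmer 103.50, rate-limiter 101.00, pdf-renderer 33.33 are the best per GB.
The ratio ordering already packs tightly: 7×cache-warmer, 14 GB, 1449.

1449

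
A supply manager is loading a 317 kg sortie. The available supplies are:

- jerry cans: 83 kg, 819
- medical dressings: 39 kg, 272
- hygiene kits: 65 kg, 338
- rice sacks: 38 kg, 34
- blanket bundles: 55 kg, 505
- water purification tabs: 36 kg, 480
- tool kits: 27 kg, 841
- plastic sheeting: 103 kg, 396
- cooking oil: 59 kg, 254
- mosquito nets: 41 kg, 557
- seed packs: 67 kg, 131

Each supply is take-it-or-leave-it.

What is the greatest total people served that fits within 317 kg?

A density-first pass picks jerry cans + medical dressings + blanket bundles + water purification tabs + tool kits + mosquito nets — 3474 at 281 kg.
Replace medical dressings with hygiene kits: the trade gains 66 net, giving 3540 at 307 kg.
Next best is jerry cans + medical dressings + blanket bundles + water purification tabs + tool kits + mosquito nets at 3474 (281 kg) — short by 66.

3540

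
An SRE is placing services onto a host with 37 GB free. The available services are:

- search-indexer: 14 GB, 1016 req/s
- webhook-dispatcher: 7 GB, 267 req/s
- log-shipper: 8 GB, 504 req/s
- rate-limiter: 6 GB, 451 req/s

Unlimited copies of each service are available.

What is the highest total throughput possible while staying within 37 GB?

The ratio ordering already packs tightly: 6×rate-limiter, 36 GB, 2706.
Nothing else within 37 GB beats 2706.

2706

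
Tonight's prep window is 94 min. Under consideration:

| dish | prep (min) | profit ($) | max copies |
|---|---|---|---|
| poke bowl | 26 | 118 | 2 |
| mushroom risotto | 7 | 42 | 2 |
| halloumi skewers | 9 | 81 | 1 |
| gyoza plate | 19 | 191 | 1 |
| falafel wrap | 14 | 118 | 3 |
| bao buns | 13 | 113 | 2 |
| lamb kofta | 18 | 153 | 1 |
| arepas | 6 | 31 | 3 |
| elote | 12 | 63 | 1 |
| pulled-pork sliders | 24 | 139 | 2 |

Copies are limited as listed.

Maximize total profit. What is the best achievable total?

Greedy by ratio would take mushroom risotto + halloumi skewers + gyoza plate + falafel wrap + 2×bao buns + lamb kofta: 93 min used, total 811.
The 13 min tied up in bao buns is better spent on falafel wrap — total rises to 816 (94 min).
Nothing else within 94 min beats 816.

816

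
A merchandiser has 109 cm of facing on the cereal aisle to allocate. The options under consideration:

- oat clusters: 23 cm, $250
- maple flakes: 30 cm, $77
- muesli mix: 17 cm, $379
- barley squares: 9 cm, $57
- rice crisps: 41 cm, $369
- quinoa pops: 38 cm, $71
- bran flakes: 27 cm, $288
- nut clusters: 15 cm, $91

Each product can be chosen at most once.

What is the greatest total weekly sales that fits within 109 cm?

1286

Taking oat clusters + muesli mix + rice crisps + bran flakes: 108 cm used, 1286 in weekly sales.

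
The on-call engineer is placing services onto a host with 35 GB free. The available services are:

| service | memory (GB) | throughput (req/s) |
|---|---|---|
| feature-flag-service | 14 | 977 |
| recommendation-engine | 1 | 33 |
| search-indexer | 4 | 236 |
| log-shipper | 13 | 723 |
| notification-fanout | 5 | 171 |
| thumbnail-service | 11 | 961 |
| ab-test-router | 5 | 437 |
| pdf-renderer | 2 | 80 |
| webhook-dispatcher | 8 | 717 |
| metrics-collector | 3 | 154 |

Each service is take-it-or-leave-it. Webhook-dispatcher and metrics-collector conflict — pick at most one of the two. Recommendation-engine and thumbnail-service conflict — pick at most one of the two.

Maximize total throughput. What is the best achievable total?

2735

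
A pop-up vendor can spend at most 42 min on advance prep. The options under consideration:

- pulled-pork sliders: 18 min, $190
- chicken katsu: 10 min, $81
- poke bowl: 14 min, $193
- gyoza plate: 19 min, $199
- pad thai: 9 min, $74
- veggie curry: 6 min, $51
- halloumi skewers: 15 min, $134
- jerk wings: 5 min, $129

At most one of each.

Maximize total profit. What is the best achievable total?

521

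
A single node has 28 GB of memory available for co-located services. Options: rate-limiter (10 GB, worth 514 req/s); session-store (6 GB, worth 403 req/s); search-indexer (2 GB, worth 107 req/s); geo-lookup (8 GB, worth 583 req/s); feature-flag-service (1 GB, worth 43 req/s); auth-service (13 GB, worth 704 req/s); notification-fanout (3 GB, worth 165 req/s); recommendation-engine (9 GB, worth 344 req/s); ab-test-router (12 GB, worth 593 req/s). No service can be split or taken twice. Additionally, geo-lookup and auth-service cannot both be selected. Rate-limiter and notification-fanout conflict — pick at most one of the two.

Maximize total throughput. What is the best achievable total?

Greedy by ratio would take session-store + search-indexer + geo-lookup + feature-flag-service + notification-fanout: 20 GB used, total 1301.
The 4 GB tied up in feature-flag-service and notification-fanout is better spent on ab-test-router — total rises to 1686 (28 GB).

1686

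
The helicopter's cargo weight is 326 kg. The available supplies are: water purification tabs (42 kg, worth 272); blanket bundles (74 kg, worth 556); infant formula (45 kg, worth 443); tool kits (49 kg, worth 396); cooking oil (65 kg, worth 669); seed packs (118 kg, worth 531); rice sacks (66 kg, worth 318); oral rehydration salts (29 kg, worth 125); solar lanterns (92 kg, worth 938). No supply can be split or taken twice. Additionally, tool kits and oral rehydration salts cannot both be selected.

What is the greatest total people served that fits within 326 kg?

3002

Ranking by ratio (people served/kg): cooking oil 10.29, solar lanterns 10.20, infant formula 9.84.
The ratio ordering already packs tightly: blanket bundles + infant formula + tool kits + cooking oil + solar lanterns, 325 kg, 3002.
The spare 1 kg is too small for any remaining supply, and no feasible exchange beats 3002.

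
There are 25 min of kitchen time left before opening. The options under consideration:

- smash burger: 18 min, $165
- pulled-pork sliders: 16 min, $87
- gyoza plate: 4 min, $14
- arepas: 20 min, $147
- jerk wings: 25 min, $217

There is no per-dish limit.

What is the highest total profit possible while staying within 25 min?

217

Density check — smash burger 9.17, jerk wings 8.68, arepas 7.35 are the best per min.
The ratio heuristic lands on smash burger + gyoza plate (179) but leaves 3 min idle.
Dropping smash burger and gyoza plate frees 22 min; slotting in jerk wings (25 min) lifts the total to 217 at 25 min.
Every other selection either busts 25 min or fails to beat 217.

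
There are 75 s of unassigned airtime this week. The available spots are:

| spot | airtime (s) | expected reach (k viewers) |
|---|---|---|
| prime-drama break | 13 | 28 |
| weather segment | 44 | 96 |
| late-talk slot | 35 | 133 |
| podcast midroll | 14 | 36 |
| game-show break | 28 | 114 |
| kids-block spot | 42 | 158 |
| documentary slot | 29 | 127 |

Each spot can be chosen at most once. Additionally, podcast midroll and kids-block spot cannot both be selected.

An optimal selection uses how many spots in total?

2

Best achievable expected reach is 285.
kids-block spot + documentary slot hits 285 at 71 s.
Every optimal selection uses 2 spots.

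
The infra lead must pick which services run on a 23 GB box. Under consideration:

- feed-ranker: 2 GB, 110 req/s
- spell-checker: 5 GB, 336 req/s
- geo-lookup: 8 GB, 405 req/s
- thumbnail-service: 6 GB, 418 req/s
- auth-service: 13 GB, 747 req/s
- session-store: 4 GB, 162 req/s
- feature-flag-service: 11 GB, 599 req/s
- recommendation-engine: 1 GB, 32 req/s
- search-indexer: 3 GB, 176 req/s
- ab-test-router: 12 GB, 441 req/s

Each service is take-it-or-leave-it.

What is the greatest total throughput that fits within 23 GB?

By throughput per GB: thumbnail-service 69.67, spell-checker 67.20, search-indexer 58.67, auth-service 57.46 lead.
Filling by ratio: feed-ranker + spell-checker + thumbnail-service + session-store + recommendation-engine + search-indexer for 1234, with 2 GB left unused.
The 9 GB tied up in feed-ranker and session-store and search-indexer is better spent on feature-flag-service — total rises to 1385 (23 GB).
Every other selection either busts 23 GB or fails to beat 1385.

1385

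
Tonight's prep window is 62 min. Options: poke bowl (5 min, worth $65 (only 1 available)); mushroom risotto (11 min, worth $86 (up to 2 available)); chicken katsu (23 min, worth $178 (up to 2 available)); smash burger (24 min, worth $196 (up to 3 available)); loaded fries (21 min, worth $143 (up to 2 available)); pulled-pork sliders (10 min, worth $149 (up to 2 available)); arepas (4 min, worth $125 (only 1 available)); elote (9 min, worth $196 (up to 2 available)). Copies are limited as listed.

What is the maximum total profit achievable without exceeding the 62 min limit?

966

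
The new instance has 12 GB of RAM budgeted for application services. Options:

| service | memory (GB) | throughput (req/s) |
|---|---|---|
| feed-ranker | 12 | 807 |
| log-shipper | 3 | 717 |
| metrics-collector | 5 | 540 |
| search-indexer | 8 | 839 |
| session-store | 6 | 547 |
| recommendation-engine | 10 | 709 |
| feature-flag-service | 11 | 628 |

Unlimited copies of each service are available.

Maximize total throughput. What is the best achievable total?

2868

4×log-shipper uses 12 of the 12 GB and totals 2868.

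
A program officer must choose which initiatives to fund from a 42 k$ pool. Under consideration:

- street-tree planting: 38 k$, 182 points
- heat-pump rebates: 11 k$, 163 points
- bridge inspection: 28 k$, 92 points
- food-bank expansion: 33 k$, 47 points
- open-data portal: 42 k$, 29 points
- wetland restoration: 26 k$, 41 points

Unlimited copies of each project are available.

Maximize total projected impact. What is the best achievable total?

489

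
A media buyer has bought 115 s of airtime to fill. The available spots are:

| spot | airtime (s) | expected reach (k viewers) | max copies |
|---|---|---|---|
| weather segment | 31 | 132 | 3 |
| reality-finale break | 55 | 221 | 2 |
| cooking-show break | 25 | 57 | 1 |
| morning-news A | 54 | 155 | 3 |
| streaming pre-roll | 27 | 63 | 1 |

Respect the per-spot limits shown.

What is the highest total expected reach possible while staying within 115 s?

442

By expected reach per s: weather segment 4.26, reality-finale break 4.02, morning-news A 2.87, streaming pre-roll 2.33 lead.
The ratio heuristic lands on 3×weather segment (396) but leaves 22 s idle.
Replace 3×weather segment with 2×reality-finale break: the trade gains 46 net, giving 442 at 110 s.
The spare 5 s is too small for any remaining spot, and no exchange beats 442.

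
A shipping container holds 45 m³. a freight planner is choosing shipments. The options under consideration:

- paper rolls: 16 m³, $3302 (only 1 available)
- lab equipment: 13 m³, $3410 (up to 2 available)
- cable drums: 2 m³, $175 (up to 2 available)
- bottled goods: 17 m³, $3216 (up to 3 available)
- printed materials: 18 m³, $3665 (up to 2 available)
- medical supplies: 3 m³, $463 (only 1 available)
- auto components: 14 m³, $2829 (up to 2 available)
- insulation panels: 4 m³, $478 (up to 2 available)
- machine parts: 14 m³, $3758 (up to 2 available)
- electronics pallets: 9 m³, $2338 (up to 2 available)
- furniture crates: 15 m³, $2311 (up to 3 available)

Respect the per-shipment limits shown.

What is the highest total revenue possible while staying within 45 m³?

A density-first pass picks lab equipment + medical supplies + 2×machine parts — 11389 at 44 m³.
The 17 m³ tied up in medical supplies and machine parts is better spent on 2×electronics pallets — total rises to 11844 (45 m³).
No other feasible combination exceeds 11844.

11844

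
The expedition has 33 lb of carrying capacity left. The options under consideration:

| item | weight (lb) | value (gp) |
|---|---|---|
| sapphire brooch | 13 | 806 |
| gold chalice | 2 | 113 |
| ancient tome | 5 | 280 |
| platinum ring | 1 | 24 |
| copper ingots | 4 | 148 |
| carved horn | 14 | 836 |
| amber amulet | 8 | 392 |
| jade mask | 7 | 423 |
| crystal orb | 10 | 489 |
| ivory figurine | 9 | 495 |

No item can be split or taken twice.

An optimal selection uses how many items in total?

4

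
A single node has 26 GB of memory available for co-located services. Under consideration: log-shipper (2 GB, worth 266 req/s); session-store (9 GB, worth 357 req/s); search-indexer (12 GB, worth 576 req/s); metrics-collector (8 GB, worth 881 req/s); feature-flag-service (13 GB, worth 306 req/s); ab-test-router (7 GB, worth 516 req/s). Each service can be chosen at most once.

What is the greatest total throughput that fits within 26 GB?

Ranking by ratio (throughput/GB): log-shipper 133.00, metrics-collector 110.12, ab-test-router 73.71.
The ratio ordering already packs tightly: log-shipper + session-store + metrics-collector + ab-test-router, 26 GB, 2020.
Runner-up session-store + metrics-collector + ab-test-router tops out at 1754.

2020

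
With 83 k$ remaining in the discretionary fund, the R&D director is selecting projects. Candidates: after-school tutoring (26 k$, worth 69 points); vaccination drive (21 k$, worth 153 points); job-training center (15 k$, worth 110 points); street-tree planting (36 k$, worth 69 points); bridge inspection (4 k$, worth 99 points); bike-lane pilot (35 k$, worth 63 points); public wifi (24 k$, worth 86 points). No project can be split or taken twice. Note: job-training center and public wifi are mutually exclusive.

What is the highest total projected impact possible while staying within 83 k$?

431

Ranking by ratio (projected impact/k$): bridge inspection 24.75, job-training center 7.33, vaccination drive 7.29, public wifi 3.58.
After-school tutoring + vaccination drive + job-training center + bridge inspection uses 66 of the 83 k$ and totals 431.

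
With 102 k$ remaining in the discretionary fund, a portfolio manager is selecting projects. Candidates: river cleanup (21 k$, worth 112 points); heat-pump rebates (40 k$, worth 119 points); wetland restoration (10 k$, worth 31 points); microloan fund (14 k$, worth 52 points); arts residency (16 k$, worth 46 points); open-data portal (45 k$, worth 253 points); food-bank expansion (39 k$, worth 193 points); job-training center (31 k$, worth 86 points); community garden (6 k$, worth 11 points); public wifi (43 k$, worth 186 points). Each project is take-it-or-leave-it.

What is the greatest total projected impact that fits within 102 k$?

498

Taking the top-ratio projects first gives river cleanup + wetland restoration + microloan fund + open-data portal + community garden for 459 (96 k$).
The 37 k$ tied up in river cleanup and wetland restoration and community garden is better spent on food-bank expansion — total rises to 498 (98 k$).
The closest alternative, arts residency + open-data portal + food-bank expansion, reaches only 492.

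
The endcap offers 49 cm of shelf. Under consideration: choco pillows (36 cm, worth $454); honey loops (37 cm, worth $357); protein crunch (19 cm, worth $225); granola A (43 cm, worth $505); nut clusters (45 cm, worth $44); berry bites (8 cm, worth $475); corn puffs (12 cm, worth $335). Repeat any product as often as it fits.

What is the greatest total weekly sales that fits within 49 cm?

2850

Taking 6×berry bites: 48 cm used, 2850 in weekly sales.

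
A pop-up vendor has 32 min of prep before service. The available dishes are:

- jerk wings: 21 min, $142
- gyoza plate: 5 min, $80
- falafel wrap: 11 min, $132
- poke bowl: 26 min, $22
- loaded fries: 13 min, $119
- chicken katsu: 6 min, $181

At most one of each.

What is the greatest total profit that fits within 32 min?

432

Density check — chicken katsu 30.17, gyoza plate 16.00, falafel wrap 12.00 are the best per min.
The ratio heuristic lands on gyoza plate + falafel wrap + chicken katsu (393) but leaves 10 min idle.
Replace gyoza plate with loaded fries: the trade gains 39 net, giving 432 at 30 min.
Runner-up jerk wings + gyoza plate + chicken katsu tops out at 403.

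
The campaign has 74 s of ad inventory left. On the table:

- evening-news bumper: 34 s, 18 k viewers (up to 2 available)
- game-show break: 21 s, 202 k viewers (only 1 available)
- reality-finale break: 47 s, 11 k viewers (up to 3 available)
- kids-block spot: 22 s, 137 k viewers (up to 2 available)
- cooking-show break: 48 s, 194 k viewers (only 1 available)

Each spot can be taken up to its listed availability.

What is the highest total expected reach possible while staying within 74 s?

476

Best packing: game-show break + 2×kids-block spot — 65 s, 476 total.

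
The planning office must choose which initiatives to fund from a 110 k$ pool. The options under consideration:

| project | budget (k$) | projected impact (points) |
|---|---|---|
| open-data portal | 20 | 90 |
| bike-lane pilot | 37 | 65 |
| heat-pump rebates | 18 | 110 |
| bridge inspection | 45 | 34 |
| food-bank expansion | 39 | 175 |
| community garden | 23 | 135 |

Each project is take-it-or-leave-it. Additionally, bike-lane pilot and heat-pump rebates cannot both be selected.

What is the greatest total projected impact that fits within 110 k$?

The ratio ordering already packs tightly: open-data portal + heat-pump rebates + food-bank expansion + community garden, 100 k$, 510.

510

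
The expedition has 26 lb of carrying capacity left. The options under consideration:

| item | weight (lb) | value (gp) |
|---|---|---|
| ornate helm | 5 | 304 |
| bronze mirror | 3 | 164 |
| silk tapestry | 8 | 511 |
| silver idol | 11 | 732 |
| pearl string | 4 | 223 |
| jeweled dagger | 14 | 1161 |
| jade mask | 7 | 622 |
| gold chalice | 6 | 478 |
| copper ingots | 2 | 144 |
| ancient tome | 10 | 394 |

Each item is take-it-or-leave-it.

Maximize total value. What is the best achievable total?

Bronze mirror + jeweled dagger + jade mask + copper ingots uses 26 of the 26 lb and totals 2091.

2091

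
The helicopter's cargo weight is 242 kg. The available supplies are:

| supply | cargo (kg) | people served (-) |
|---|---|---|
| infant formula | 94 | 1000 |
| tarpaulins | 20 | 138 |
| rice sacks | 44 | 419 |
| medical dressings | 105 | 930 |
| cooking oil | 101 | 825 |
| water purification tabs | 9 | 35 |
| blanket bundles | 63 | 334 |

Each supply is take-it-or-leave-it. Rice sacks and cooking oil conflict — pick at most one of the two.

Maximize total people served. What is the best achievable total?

Infant formula + tarpaulins + medical dressings + water purification tabs uses 228 of the 242 kg and totals 2103.
The closest alternative, infant formula + tarpaulins + medical dressings, reaches only 2068.

2103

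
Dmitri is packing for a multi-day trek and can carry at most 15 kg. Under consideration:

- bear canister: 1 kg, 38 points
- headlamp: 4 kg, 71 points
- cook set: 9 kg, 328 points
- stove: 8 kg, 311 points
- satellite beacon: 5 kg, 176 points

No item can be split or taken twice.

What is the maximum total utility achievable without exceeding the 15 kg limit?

542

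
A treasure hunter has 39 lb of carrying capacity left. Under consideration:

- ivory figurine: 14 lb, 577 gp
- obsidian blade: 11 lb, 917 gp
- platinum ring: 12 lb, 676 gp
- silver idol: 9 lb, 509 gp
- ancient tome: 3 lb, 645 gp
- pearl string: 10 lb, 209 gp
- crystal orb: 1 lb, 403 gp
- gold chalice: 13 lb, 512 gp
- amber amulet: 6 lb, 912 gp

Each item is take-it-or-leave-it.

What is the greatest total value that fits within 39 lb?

3553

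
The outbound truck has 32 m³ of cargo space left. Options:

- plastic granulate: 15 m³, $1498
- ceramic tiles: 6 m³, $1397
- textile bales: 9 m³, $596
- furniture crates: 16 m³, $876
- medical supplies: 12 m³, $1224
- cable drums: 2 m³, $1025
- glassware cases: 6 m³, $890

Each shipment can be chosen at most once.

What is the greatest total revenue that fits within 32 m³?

4810

Filling by ratio: ceramic tiles + medical supplies + cable drums + glassware cases for 4536, with 6 m³ left unused.
The 12 m³ tied up in medical supplies is better spent on plastic granulate — total rises to 4810 (29 m³).
Runner-up ceramic tiles + medical supplies + cable drums + glassware cases tops out at 4536.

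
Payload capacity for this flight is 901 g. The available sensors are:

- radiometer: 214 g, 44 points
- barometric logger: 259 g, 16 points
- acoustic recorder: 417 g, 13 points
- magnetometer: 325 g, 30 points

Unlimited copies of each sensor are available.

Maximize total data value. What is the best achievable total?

176

By data value per g: radiometer 0.21, magnetometer 0.09, barometric logger 0.06 lead.
Best packing: 4×radiometer — 856 g, 176 total.
No other feasible combination exceeds 176.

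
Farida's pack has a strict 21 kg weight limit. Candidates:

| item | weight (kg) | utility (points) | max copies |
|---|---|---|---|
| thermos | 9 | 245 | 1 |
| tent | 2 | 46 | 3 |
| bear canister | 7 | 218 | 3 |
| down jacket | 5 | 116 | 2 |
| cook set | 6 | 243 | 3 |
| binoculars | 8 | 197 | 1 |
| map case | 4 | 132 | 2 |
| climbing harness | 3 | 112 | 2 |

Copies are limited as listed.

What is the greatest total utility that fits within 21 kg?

841

Ranking by ratio (utility/kg): cook set 40.50, climbing harness 37.33, map case 33.00, bear canister 31.14.
3×cook set + climbing harness uses 21 of the 21 kg and totals 841.
Every other selection either busts 21 kg or exceeds an availability limit or fails to beat 841.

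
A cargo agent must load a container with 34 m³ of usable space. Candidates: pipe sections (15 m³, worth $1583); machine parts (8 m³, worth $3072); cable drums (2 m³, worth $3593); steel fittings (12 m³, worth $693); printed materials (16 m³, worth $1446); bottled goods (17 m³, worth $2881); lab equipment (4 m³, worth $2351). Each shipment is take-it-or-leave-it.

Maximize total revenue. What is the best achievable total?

The ratio ordering already packs tightly: machine parts + cable drums + bottled goods + lab equipment, 31 m³, 11897.

11897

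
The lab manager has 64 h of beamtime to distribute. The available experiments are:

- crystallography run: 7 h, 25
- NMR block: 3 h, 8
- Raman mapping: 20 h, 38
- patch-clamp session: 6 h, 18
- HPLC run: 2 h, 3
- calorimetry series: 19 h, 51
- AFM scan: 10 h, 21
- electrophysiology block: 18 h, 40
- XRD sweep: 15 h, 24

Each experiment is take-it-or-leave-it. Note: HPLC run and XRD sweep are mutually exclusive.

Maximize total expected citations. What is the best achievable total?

163

Ranking by ratio (expected citations/h): crystallography run 3.57, patch-clamp session 3.00, calorimetry series 2.68.
The ratio ordering already packs tightly: crystallography run + NMR block + patch-clamp session + calorimetry series + AFM scan + electrophysiology block, 63 h, 163.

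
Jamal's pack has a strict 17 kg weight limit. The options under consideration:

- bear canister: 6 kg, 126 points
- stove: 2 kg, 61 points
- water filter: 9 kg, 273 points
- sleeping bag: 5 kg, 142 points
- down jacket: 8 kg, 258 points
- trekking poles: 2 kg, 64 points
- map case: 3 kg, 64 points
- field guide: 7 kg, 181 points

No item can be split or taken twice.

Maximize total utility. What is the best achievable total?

Greedy by ratio would take stove + sleeping bag + down jacket + trekking poles: 17 kg used, total 525.
The 9 kg tied up in stove and sleeping bag and trekking poles is better spent on water filter — total rises to 531 (17 kg).
Runner-up stove + sleeping bag + down jacket + trekking poles tops out at 525.

531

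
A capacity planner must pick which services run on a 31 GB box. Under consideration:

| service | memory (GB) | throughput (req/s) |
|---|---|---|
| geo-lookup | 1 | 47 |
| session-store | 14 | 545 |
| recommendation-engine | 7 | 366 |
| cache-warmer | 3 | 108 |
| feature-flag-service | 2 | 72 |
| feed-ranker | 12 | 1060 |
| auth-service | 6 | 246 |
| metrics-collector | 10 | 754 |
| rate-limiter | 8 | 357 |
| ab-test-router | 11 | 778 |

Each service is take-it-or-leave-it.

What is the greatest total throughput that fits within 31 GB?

A density-first pass picks geo-lookup + recommendation-engine + feed-ranker + metrics-collector — 2227 at 30 GB.
The 1 GB tied up in geo-lookup is better spent on feature-flag-service — total rises to 2252 (31 GB).

2252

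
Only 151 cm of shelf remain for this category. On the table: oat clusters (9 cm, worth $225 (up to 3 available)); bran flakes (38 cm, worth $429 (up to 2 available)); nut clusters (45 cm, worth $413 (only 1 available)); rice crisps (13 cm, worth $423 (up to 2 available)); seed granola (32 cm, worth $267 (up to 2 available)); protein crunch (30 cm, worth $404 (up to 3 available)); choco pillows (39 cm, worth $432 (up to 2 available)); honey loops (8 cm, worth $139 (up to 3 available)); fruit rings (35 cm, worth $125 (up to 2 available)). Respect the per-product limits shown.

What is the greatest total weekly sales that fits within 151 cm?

2872

A density-first pass picks 3×oat clusters + 2×rice crisps + 2×protein crunch + 3×honey loops — 2746 at 137 cm.
Replace 2×honey loops with protein crunch: the trade gains 126 net, giving 2872 at 151 cm.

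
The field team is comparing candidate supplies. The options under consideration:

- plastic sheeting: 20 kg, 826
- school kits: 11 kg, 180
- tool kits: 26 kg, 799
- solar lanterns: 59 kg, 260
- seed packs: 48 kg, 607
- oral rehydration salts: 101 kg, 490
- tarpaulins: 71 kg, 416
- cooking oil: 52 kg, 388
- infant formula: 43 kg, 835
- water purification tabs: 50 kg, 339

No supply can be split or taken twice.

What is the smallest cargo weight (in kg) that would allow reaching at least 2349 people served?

89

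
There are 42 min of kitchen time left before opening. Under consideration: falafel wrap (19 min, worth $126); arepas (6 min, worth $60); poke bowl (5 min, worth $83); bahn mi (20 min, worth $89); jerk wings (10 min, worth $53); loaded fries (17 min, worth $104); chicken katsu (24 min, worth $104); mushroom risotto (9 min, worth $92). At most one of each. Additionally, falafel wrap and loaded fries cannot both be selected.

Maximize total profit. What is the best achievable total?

Taking falafel wrap + arepas + poke bowl + mushroom risotto: 39 min used, 361 in profit.

361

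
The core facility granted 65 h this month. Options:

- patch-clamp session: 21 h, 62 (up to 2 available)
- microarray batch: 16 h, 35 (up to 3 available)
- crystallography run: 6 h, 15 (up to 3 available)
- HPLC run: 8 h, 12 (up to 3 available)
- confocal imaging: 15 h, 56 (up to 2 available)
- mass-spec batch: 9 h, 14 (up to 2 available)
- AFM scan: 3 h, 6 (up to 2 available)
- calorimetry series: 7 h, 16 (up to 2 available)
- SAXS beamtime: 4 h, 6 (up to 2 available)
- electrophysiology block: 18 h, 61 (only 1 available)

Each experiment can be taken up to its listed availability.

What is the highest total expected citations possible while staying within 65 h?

211

By expected citations per h: confocal imaging 3.73, electrophysiology block 3.39, patch-clamp session 2.95 lead.
Taking the top-ratio experiments first gives 2×crystallography run + 2×confocal imaging + AFM scan + electrophysiology block for 209 (63 h).
Replace 2×crystallography run with 2×calorimetry series: the trade gains 2 net, giving 211 at 65 h.
That's the maximum — no swap from here does better than 211.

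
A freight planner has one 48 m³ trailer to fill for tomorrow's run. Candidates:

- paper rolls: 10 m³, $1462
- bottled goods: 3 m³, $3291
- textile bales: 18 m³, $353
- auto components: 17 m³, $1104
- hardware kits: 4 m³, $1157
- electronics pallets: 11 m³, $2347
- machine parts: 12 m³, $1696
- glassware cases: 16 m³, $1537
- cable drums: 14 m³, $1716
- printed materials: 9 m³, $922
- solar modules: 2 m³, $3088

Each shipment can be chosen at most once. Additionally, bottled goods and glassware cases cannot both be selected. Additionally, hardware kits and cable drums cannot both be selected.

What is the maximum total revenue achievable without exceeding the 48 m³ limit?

13041

The ratio ordering already packs tightly: paper rolls + bottled goods + hardware kits + electronics pallets + machine parts + solar modules, 42 m³, 13041.
No other feasible combination exceeds 13041.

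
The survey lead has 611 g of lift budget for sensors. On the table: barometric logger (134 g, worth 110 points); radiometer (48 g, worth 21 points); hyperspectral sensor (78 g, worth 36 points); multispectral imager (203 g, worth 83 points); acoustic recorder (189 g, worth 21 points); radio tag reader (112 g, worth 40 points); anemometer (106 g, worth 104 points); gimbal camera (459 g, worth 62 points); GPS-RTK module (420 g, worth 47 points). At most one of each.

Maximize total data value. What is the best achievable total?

358

Filling by ratio: barometric logger + radiometer + hyperspectral sensor + multispectral imager + anemometer for 354, with 42 g left unused.
The 78 g tied up in hyperspectral sensor is better spent on radio tag reader — total rises to 358 (603 g).
An exhaustive check of the 512 subsets confirms 358.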